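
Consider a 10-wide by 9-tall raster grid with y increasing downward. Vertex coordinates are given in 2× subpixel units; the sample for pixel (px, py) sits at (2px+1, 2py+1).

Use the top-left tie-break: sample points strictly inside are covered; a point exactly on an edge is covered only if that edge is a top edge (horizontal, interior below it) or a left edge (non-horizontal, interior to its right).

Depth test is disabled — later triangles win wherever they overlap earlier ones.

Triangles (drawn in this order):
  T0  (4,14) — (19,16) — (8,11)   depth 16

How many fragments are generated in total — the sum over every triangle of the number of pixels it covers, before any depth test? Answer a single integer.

T0:
  2·area = 53  (B↔C swapped to make it positive)
  edge (4, 14)→(8, 11): d=(4,-3) top-left  bias=+0
  edge (8, 11)→(19, 16): d=(11,5) right/bottom  bias=-1
  edge (19, 16)→(4, 14): d=(-15,-2) top-left  bias=+0
    (3,6)@(7, 13): e=[5,27,21] → █
    (4,6)@(9, 13): e=[11,17,25] → █
    (5,6)@(11, 13): e=[17,7,29] → █
    (6,6)@(13, 13): e=[23,-3,33] → ·
    (3,7)@(7, 15): e=[13,49,-9] → ·
    (4,7)@(9, 15): e=[19,39,-5] → ·
    (5,7)@(11, 15): e=[25,29,-1] → ·
    (6,7)@(13, 15): e=[31,19,3] → █
    (7,7)@(15, 15): e=[37,9,7] → █
    (8,7)@(17, 15): e=[43,-1,11] → ·
    (6,8)@(13, 17): e=[39,41,-27] → ·
    (7,8)@(15, 17): e=[45,31,-23] → ·
  covered (5 px):
    · · · · · · · · · ·
    · · · · · · · · · ·
    · · · · · · · · · ·
    · · · · · · · · · ·
    · · · · · · · · · ·
    · · · · · · · · · ·
    · · · █ █ █ · · · ·
    · · · · · · █ █ · ·
    · · · · · · · · · ·

Final: 5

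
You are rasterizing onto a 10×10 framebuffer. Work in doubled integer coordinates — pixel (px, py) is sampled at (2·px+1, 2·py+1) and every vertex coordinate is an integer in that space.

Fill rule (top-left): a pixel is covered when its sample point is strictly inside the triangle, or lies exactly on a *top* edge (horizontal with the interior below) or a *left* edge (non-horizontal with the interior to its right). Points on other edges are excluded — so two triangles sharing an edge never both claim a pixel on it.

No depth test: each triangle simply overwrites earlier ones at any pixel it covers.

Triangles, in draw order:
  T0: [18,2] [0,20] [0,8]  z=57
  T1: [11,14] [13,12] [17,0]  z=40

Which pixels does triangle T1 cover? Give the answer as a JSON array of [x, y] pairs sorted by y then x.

T0:
  2·area = 216
  edge (18, 2)→(0, 20): d=(-18,18) right/bottom  bias=-1
  edge (0, 20)→(0, 8): d=(0,-12) top-left  bias=+0
  edge (0, 8)→(18, 2): d=(18,-6) top-left  bias=+0
    (9,0)@(19, 1): e=[0,228,-12] → ·  [on edge]
    (7,1)@(15, 3): e=[36,180,0] → █  [on edge]
    (8,1)@(17, 3): e=[0,204,12] → ·  [on edge]
    (4,2)@(9, 5): e=[108,108,0] → █  [on edge]
    (5,2)@(11, 5): e=[72,132,12] → █
    (6,2)@(13, 5): e=[36,156,24] → █
    (7,2)@(15, 5): e=[0,180,36] → ·  [on edge]
    (1,3)@(3, 7): e=[180,36,0] → █  [on edge]
    (2,3)@(5, 7): e=[144,60,12] → █
    (3,3)@(7, 7): e=[108,84,24] → █
    (6,3)@(13, 7): e=[0,156,60] → ·  [on edge]
    (0,4)@(1, 9): e=[180,12,24] → █
    (5,4)@(11, 9): e=[0,132,84] → ·  [on edge]
    (4,5)@(9, 11): e=[0,108,108] → ·  [on edge]
    (3,6)@(7, 13): e=[0,84,132] → ·  [on edge]
    (2,7)@(5, 15): e=[0,60,156] → ·  [on edge]
    (1,8)@(3, 17): e=[0,36,180] → ·  [on edge]
    (0,9)@(1, 19): e=[0,12,204] → ·  [on edge]
  covered (24 px):
    · · · · · · · · · ·
    · · · · · · · █ · ·
    · · · · █ █ █ · · ·
    · █ █ █ █ █ · · · ·
    █ █ █ █ █ · · · · ·
    █ █ █ █ · · · · · ·
    █ █ █ · · · · · · ·
    █ █ · · · · · · · ·
    █ · · · · · · · · ·
    · · · · · · · · · ·
T1:
  2·area = 16  (B↔C swapped to make it positive)
  edge (11, 14)→(17, 0): d=(6,-14) top-left  bias=+0
  edge (17, 0)→(13, 12): d=(-4,12) right/bottom  bias=-1
  edge (13, 12)→(11, 14): d=(-2,2) right/bottom  bias=-1
    (7,2)@(15, 5): e=[2,4,10] → █
    (8,2)@(17, 5): e=[30,-20,6] → ·
    (7,3)@(15, 7): e=[14,-4,6] → ·
    (6,5)@(13, 11): e=[10,4,2] → █
    (7,5)@(15, 11): e=[38,-20,-2] → ·
    (6,6)@(13, 13): e=[22,-4,-2] → ·
  covered (2 px):
    · · · · · · · · · ·
    · · · · · · · · · ·
    · · · · · · · █ · ·
    · · · · · · · · · ·
    · · · · · · · · · ·
    · · · · · · █ · · ·
    · · · · · · · · · ·
    · · · · · · · · · ·
    · · · · · · · · · ·
    · · · · · · · · · ·

Final: [[7,2],[6,5]]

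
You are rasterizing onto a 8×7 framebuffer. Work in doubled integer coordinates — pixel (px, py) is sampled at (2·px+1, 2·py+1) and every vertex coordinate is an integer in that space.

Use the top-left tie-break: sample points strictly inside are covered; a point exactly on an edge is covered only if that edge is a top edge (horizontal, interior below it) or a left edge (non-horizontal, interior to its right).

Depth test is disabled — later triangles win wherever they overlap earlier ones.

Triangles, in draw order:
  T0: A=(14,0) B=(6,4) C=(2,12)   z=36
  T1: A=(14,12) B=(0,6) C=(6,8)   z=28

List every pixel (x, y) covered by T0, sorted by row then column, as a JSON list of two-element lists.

T0:
  2·area = 48  (B↔C swapped to make it positive)
  edge (14, 0)→(2, 12): d=(-12,12) right/bottom  bias=-1
  edge (2, 12)→(6, 4): d=(4,-8) top-left  bias=+0
  edge (6, 4)→(14, 0): d=(8,-4) top-left  bias=+0
    (6,0)@(13, 1): e=[0,44,4] → ·  [on edge]
    (4,1)@(9, 3): e=[24,20,4] → █
    (5,1)@(11, 3): e=[0,36,12] → ·  [on edge]
    (3,2)@(7, 5): e=[24,12,12] → █
    (4,2)@(9, 5): e=[0,28,20] → ·  [on edge]
    (2,3)@(5, 7): e=[24,4,20] → █
    (3,3)@(7, 7): e=[0,20,28] → ·  [on edge]
    (2,4)@(5, 9): e=[0,12,36] → ·  [on edge]
    (1,5)@(3, 11): e=[0,4,44] → ·  [on edge]
    (0,6)@(1, 13): e=[0,-4,52] → ·  [on edge]
  covered (3 px):
    · · · · · · · ·
    · · · · █ · · ·
    · · · █ · · · ·
    · · █ · · · · ·
    · · · · · · · ·
    · · · · · · · ·
    · · · · · · · ·
T1:
  2·area = 8
  edge (14, 12)→(0, 6): d=(-14,-6) top-left  bias=+0
  edge (0, 6)→(6, 8): d=(6,2) right/bottom  bias=-1
  edge (6, 8)→(14, 12): d=(8,4) right/bottom  bias=-1
    (1,3)@(3, 7): e=[4,0,4] → ·  [on edge]
    (3,4)@(7, 9): e=[0,4,4] → █  [on edge]
    (4,4)@(9, 9): e=[12,0,-4] → ·  [on edge]
    (3,5)@(7, 11): e=[-28,16,20] → ·
    (7,5)@(15, 11): e=[20,0,-12] → ·  [on edge]
  covered (1 px):
    · · · · · · · ·
    · · · · · · · ·
    · · · · · · · ·
    · · · · · · · ·
    · · · █ · · · ·
    · · · · · · · ·
    · · · · · · · ·

Result: [[4,1],[3,2],[2,3]]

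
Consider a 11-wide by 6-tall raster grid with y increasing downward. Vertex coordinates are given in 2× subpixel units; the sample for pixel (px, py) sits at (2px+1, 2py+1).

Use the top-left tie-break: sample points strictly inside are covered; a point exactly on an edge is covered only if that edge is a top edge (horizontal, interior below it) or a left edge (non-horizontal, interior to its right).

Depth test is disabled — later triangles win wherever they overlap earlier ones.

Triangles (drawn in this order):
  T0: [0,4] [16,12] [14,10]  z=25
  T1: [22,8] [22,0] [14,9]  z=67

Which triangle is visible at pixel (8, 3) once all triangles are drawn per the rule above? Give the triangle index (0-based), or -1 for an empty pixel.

T0:
  2·area = 16  (B↔C swapped to make it positive)
  edge (0, 4)→(14, 10): d=(14,6) right/bottom  bias=-1
  edge (14, 10)→(16, 12): d=(2,2) right/bottom  bias=-1
  edge (16, 12)→(0, 4): d=(-16,-8) top-left  bias=+0
    (2,0)@(5, 1): e=[-72,0,88] → .  [on edge]
    (3,1)@(7, 3): e=[-56,0,72] → .  [on edge]
    (4,2)@(9, 5): e=[-40,0,56] → .  [on edge]
    (3,3)@(7, 7): e=[0,8,8] → .  [on edge]
    (5,3)@(11, 7): e=[-24,0,40] → .  [on edge]
    (5,4)@(11, 9): e=[4,4,8] → X
    (6,4)@(13, 9): e=[-8,0,24] → .  [on edge]
    (5,5)@(11, 11): e=[32,8,-24] → .
    (7,5)@(15, 11): e=[8,0,8] → .  [on edge]
  covered (1 px):
    . . . . . . . . . . .
    . . . . . . . . . . .
    . . . . . . . . . . .
    . . . . . . . . . . .
    . . . . . X . . . . .
    . . . . . . . . . . .
T1:
  2·area = 64  (B↔C swapped to make it positive)
  edge (22, 8)→(14, 9): d=(-8,1) right/bottom  bias=-1
  edge (14, 9)→(22, 0): d=(8,-9) top-left  bias=+0
  edge (22, 0)→(22, 8): d=(0,8) right/bottom  bias=-1
    (10,1)@(21, 3): e=[41,15,8] → X
    (9,2)@(19, 5): e=[27,13,24] → X
    (8,3)@(17, 7): e=[13,11,40] → X
    (8,4)@(17, 9): e=[-3,27,40] → .
    (9,4)@(19, 9): e=[-5,45,24] → .
    (10,4)@(21, 9): e=[-7,63,8] → .
  covered (6 px):
    . . . . . . . . . . .
    . . . . . . . . . . X
    . . . . . . . . . X X
    . . . . . . . . X X X
    . . . . . . . . . . .
    . . . . . . . . . . .

Z-buffer (winner per pixel, '.' = empty):
  . . . . . . . . . . .
  . . . . . . . . . . 1
  . . . . . . . . . 1 1
  . . . . . . . . 1 1 1
  . . . . . 0 . . . . .
  . . . . . . . . . . .

Result: 1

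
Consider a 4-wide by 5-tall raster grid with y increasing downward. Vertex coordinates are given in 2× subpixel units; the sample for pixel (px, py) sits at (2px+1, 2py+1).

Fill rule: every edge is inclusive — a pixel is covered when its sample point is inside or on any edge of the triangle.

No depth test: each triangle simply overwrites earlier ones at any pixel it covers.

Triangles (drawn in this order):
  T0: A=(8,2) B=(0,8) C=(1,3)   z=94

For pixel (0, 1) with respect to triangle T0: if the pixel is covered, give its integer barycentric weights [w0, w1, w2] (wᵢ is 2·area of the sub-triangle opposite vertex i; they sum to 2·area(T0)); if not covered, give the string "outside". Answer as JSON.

T0:
  2·area = 34
  edge (8, 2)→(0, 8): d=(-8,6) inclusive
  edge (0, 8)→(1, 3): d=(1,-5) inclusive
  edge (1, 3)→(8, 2): d=(7,-1) inclusive
    (0,1)@(1, 3): e=[34,0,0] → X  [on edge]
    (1,1)@(3, 3): e=[22,10,2] → X
    (2,1)@(5, 3): e=[10,20,4] → X
    (3,1)@(7, 3): e=[-2,30,6] → .
    (0,2)@(1, 5): e=[18,2,14] → X
    (2,2)@(5, 5): e=[-6,22,18] → .
    (0,3)@(1, 7): e=[2,4,28] → X
    (1,3)@(3, 7): e=[-10,14,30] → .
    (0,4)@(1, 9): e=[-14,6,42] → .
  covered (6 px):
    . . . .
    X X X .
    X X . .
    X . . .
    . . . .

Answer: [0,0,34]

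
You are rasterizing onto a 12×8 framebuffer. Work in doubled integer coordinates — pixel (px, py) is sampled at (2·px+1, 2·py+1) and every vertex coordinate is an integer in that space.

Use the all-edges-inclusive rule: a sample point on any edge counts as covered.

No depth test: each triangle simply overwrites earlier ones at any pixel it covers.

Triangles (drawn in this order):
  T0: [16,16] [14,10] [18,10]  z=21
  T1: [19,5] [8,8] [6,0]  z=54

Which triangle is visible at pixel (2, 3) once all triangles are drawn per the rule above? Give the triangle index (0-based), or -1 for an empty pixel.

T0:
  2·area = 24
  edge (16, 16)→(14, 10): d=(-2,-6) inclusive
  edge (14, 10)→(18, 10): d=(4,0) inclusive
  edge (18, 10)→(16, 16): d=(-2,6) inclusive
    (5,0)@(11, 1): e=[0,-36,60] → .  [on edge]
    (10,0)@(21, 1): e=[60,-36,0] → .  [on edge]
    (6,3)@(13, 7): e=[0,-12,36] → .  [on edge]
    (9,3)@(19, 7): e=[36,-12,0] → .  [on edge]
    (7,5)@(15, 11): e=[4,4,16] → X
    (8,5)@(17, 11): e=[16,4,4] → X
    (9,5)@(19, 11): e=[28,4,-8] → .
    (7,6)@(15, 13): e=[0,12,12] → X  [on edge]
    (8,6)@(17, 13): e=[12,12,0] → X  [on edge]
    (9,6)@(19, 13): e=[24,12,-12] → .
    (7,7)@(15, 15): e=[-4,20,8] → .
    (8,7)@(17, 15): e=[8,20,-4] → .
  covered (4 px):
    . . . . . . . . . . . .
    . . . . . . . . . . . .
    . . . . . . . . . . . .
    . . . . . . . . . . . .
    . . . . . . . . . . . .
    . . . . . . . X X . . .
    . . . . . . . X X . . .
    . . . . . . . . . . . .
T1:
  2·area = 94
  edge (19, 5)→(8, 8): d=(-11,3) inclusive
  edge (8, 8)→(6, 0): d=(-2,-8) inclusive
  edge (6, 0)→(19, 5): d=(13,5) inclusive
    (3,0)@(7, 1): e=[80,6,8] → X
    (4,0)@(9, 1): e=[74,22,-2] → .
    (3,1)@(7, 3): e=[58,2,34] → X
    (4,1)@(9, 3): e=[52,18,24] → X
    (5,1)@(11, 3): e=[46,34,14] → X
    (6,1)@(13, 3): e=[40,50,4] → X
    (7,1)@(15, 3): e=[34,66,-6] → .
    (3,2)@(7, 5): e=[36,-2,60] → .
    (4,2)@(9, 5): e=[30,14,50] → X
    (7,2)@(15, 5): e=[12,62,20] → X
    (8,2)@(17, 5): e=[6,78,10] → X
    (9,2)@(19, 5): e=[0,94,0] → X  [on edge]
  covered (13 px):
    . . . X . . . . . . . .
    . . . X X X X . . . . .
    . . . . X X X X X X . .
    . . . . X X . . . . . .
    . . . . . . . . . . . .
    . . . . . . . . . . . .
    . . . . . . . . . . . .
    . . . . . . . . . . . .

Z-buffer (winner per pixel, '.' = empty):
  . . . 1 . . . . . . . .
  . . . 1 1 1 1 . . . . .
  . . . . 1 1 1 1 1 1 . .
  . . . . 1 1 . . . . . .
  . . . . . . . . . . . .
  . . . . . . . 0 0 . . .
  . . . . . . . 0 0 . . .
  . . . . . . . . . . . .

Final: -1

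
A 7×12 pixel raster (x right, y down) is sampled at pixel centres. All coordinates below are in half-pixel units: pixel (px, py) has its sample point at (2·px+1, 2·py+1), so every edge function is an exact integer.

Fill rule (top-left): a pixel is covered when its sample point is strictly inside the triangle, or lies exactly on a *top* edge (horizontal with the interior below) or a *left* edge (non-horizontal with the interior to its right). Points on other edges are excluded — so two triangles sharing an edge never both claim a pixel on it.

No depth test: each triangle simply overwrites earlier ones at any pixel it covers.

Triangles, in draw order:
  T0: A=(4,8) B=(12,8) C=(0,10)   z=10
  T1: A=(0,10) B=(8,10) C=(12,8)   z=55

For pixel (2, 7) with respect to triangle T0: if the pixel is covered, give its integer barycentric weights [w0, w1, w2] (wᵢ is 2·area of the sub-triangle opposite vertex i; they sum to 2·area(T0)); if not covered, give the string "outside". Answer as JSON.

T0:
  2·area = 16
  edge (4, 8)→(12, 8): d=(8,0) top-left  bias=+0
  edge (12, 8)→(0, 10): d=(-12,2) right/bottom  bias=-1
  edge (0, 10)→(4, 8): d=(4,-2) top-left  bias=+0
    (1,4)@(3, 9): e=[8,6,2] → █
    (2,4)@(5, 9): e=[8,2,6] → █
    (3,4)@(7, 9): e=[8,-2,10] → ·
    (1,5)@(3, 11): e=[24,-18,10] → ·
    (2,5)@(5, 11): e=[24,-22,14] → ·
  covered (2 px):
    · · · · · · ·
    · · · · · · ·
    · · · · · · ·
    · · · · · · ·
    · █ █ · · · ·
    · · · · · · ·
    · · · · · · ·
    · · · · · · ·
    · · · · · · ·
    · · · · · · ·
    · · · · · · ·
    · · · · · · ·
T1:
  2·area = 16  (B↔C swapped to make it positive)
  edge (0, 10)→(12, 8): d=(12,-2) top-left  bias=+0
  edge (12, 8)→(8, 10): d=(-4,2) right/bottom  bias=-1
  edge (8, 10)→(0, 10): d=(-8,0) right/bottom  bias=-1
    (3,4)@(7, 9): e=[2,6,8] → █
    (4,4)@(9, 9): e=[6,2,8] → █
    (5,4)@(11, 9): e=[10,-2,8] → ·
    (3,5)@(7, 11): e=[26,-2,-8] → ·
    (4,5)@(9, 11): e=[30,-6,-8] → ·
  covered (2 px):
    · · · · · · ·
    · · · · · · ·
    · · · · · · ·
    · · · · · · ·
    · · · █ █ · ·
    · · · · · · ·
    · · · · · · ·
    · · · · · · ·
    · · · · · · ·
    · · · · · · ·
    · · · · · · ·
    · · · · · · ·

Answer: "outside"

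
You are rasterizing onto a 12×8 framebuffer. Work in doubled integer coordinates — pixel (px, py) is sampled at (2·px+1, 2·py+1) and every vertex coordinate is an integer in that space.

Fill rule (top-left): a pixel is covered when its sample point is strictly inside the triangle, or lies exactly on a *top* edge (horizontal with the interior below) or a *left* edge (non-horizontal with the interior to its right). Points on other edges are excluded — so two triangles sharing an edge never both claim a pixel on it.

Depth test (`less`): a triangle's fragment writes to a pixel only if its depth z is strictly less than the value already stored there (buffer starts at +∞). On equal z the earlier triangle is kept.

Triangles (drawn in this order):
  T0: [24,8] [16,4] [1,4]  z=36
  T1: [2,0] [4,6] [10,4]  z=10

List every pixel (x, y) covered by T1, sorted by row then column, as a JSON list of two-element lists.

T0:
  2·area = 60  (B↔C swapped to make it positive)
  edge (24, 8)→(1, 4): d=(-23,-4) top-left  bias=+0
  edge (1, 4)→(16, 4): d=(15,0) top-left  bias=+0
  edge (16, 4)→(24, 8): d=(8,4) right/bottom  bias=-1
    (3,2)@(7, 5): e=[1,15,44] → X
    (4,2)@(9, 5): e=[9,15,36] → X
    (5,2)@(11, 5): e=[17,15,28] → X
    (6,2)@(13, 5): e=[25,15,20] → X
    (7,2)@(15, 5): e=[33,15,12] → X
    (8,2)@(17, 5): e=[41,15,4] → X
    (9,2)@(19, 5): e=[49,15,-4] → .
    (3,3)@(7, 7): e=[-45,45,60] → .
    (4,3)@(9, 7): e=[-37,45,52] → .
    (5,3)@(11, 7): e=[-29,45,44] → .
    (6,3)@(13, 7): e=[-21,45,36] → .
    (7,3)@(15, 7): e=[-13,45,28] → .
  covered (8 px):
    . . . . . . . . . . . .
    . . . . . . . . . . . .
    . . . X X X X X X . . .
    . . . . . . . . . X X .
    . . . . . . . . . . . .
    . . . . . . . . . . . .
    . . . . . . . . . . . .
    . . . . . . . . . . . .
T1:
  2·area = 40  (B↔C swapped to make it positive)
  edge (2, 0)→(10, 4): d=(8,4) right/bottom  bias=-1
  edge (10, 4)→(4, 6): d=(-6,2) right/bottom  bias=-1
  edge (4, 6)→(2, 0): d=(-2,-6) top-left  bias=+0
    (1,0)@(3, 1): e=[4,32,4] → X
    (2,0)@(5, 1): e=[-4,28,16] → .
    (9,0)@(19, 1): e=[-60,0,100] → .  [on edge]
    (1,1)@(3, 3): e=[20,20,0] → X  [on edge]
    (2,1)@(5, 3): e=[12,16,12] → X
    (3,1)@(7, 3): e=[4,12,24] → X
    (4,1)@(9, 3): e=[-4,8,36] → .
    (6,1)@(13, 3): e=[-20,0,60] → .  [on edge]
    (1,2)@(3, 5): e=[36,8,-4] → .
    (2,2)@(5, 5): e=[28,4,8] → X
    (3,2)@(7, 5): e=[20,0,20] → .  [on edge]
    (0,3)@(1, 7): e=[60,0,-20] → .  [on edge]
    (2,4)@(5, 9): e=[60,-20,0] → .  [on edge]
    (3,7)@(7, 15): e=[100,-60,0] → .  [on edge]
  covered (5 px):
    . X . . . . . . . . . .
    . X X X . . . . . . . .
    . . X . . . . . . . . .
    . . . . . . . . . . . .
    . . . . . . . . . . . .
    . . . . . . . . . . . .
    . . . . . . . . . . . .
    . . . . . . . . . . . .

Answer: [[1,0],[1,1],[2,1],[3,1],[2,2]]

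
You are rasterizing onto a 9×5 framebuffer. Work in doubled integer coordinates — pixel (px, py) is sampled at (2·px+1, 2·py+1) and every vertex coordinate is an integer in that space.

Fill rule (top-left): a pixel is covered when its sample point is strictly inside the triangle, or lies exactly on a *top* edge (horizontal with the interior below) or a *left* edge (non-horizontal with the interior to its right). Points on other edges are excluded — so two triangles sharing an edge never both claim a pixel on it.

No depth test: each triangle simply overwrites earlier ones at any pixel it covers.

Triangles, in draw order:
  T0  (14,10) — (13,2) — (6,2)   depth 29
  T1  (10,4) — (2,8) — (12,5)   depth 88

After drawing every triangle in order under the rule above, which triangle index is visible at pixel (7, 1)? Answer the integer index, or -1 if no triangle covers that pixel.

T0:
  2·area = 56  (B↔C swapped to make it positive)
  edge (14, 10)→(6, 2): d=(-8,-8) top-left  bias=+0
  edge (6, 2)→(13, 2): d=(7,0) top-left  bias=+0
  edge (13, 2)→(14, 10): d=(1,8) right/bottom  bias=-1
    (2,0)@(5, 1): e=[0,-7,63] → ·  [on edge]
    (3,1)@(7, 3): e=[0,7,49] → █  [on edge]
    (4,1)@(9, 3): e=[16,7,33] → █
    (5,1)@(11, 3): e=[32,7,17] → █
    (6,1)@(13, 3): e=[48,7,1] → █
    (7,1)@(15, 3): e=[64,7,-15] → ·
    (3,2)@(7, 5): e=[-16,21,51] → ·
    (4,2)@(9, 5): e=[0,21,35] → █  [on edge]
    (7,2)@(15, 5): e=[48,21,-13] → ·
    (4,3)@(9, 7): e=[-16,35,37] → ·
    (5,3)@(11, 7): e=[0,35,21] → █  [on edge]
    (7,3)@(15, 7): e=[32,35,-11] → ·
    (6,4)@(13, 9): e=[0,49,7] → █  [on edge]
  covered (10 px):
    · · · · · · · · ·
    · · · █ █ █ █ · ·
    · · · · █ █ █ · ·
    · · · · · █ █ · ·
    · · · · · · █ · ·
T1:
  2·area = 16  (B↔C swapped to make it positive)
  edge (10, 4)→(12, 5): d=(2,1) right/bottom  bias=-1
  edge (12, 5)→(2, 8): d=(-10,3) right/bottom  bias=-1
  edge (2, 8)→(10, 4): d=(8,-4) top-left  bias=+0
    (4,2)@(9, 5): e=[3,9,4] → █
    (5,2)@(11, 5): e=[1,3,12] → █
    (6,2)@(13, 5): e=[-1,-3,20] → ·
    (2,3)@(5, 7): e=[11,1,4] → █
    (3,3)@(7, 7): e=[9,-5,12] → ·
    (4,3)@(9, 7): e=[7,-11,20] → ·
    (5,3)@(11, 7): e=[5,-17,28] → ·
    (2,4)@(5, 9): e=[15,-19,20] → ·
  covered (3 px):
    · · · · · · · · ·
    · · · · · · · · ·
    · · · · █ █ · · ·
    · · █ · · · · · ·
    · · · · · · · · ·

Z-buffer (winner per pixel, '.' = empty):
  . . . . . . . . .
  . . . 0 0 0 0 . .
  . . . . 1 1 0 . .
  . . 1 . . 0 0 . .
  . . . . . . 0 . .

Result: -1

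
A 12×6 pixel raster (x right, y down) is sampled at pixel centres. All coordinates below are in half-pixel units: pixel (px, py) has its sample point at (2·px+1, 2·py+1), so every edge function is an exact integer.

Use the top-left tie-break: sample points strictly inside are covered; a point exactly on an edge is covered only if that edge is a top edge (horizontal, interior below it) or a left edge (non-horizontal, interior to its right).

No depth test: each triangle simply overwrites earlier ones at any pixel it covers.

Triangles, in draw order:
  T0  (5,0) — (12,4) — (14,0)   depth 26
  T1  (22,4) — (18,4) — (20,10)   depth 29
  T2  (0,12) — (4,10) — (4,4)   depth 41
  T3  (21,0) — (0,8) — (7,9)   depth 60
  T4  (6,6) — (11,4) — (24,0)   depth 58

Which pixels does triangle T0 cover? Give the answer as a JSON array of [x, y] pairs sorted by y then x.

T0:
  2·area = 36  (B↔C swapped to make it positive)
  edge (5, 0)→(14, 0): d=(9,0) top-left  bias=+0
  edge (14, 0)→(12, 4): d=(-2,4) right/bottom  bias=-1
  edge (12, 4)→(5, 0): d=(-7,-4) top-left  bias=+0
    (3,0)@(7, 1): e=[9,26,1] → X
    (4,0)@(9, 1): e=[9,18,9] → X
    (5,0)@(11, 1): e=[9,10,17] → X
    (6,0)@(13, 1): e=[9,2,25] → X
    (7,0)@(15, 1): e=[9,-6,33] → .
    (3,1)@(7, 3): e=[27,22,-13] → .
    (4,1)@(9, 3): e=[27,14,-5] → .
    (5,1)@(11, 3): e=[27,6,3] → X
    (6,1)@(13, 3): e=[27,-2,11] → .
    (5,2)@(11, 5): e=[45,2,-11] → .
  covered (5 px):
    . . . X X X X . . . . .
    . . . . . X . . . . . .
    . . . . . . . . . . . .
    . . . . . . . . . . . .
    . . . . . . . . . . . .
    . . . . . . . . . . . .
T1:
  2·area = 24  (B↔C swapped to make it positive)
  edge (22, 4)→(20, 10): d=(-2,6) right/bottom  bias=-1
  edge (20, 10)→(18, 4): d=(-2,-6) top-left  bias=+0
  edge (18, 4)→(22, 4): d=(4,0) top-left  bias=+0
    (8,0)@(17, 1): e=[36,0,-12] → .  [on edge]
    (11,0)@(23, 1): e=[0,36,-12] → .  [on edge]
    (9,2)@(19, 5): e=[16,4,4] → X
    (10,2)@(21, 5): e=[4,16,4] → X
    (11,2)@(23, 5): e=[-8,28,4] → .
    (9,3)@(19, 7): e=[12,0,12] → X  [on edge]
    (10,3)@(21, 7): e=[0,12,12] → .  [on edge]
    (9,4)@(19, 9): e=[8,-4,20] → .
  covered (3 px):
    . . . . . . . . . . . .
    . . . . . . . . . . . .
    . . . . . . . . . X X .
    . . . . . . . . . X . .
    . . . . . . . . . . . .
    . . . . . . . . . . . .
T2:
  2·area = 24  (B↔C swapped to make it positive)
  edge (0, 12)→(4, 4): d=(4,-8) top-left  bias=+0
  edge (4, 4)→(4, 10): d=(0,6) right/bottom  bias=-1
  edge (4, 10)→(0, 12): d=(-4,2) right/bottom  bias=-1
    (1,3)@(3, 7): e=[4,6,14] → X
    (2,3)@(5, 7): e=[20,-6,10] → .
    (1,4)@(3, 9): e=[12,6,6] → X
    (2,4)@(5, 9): e=[28,-6,2] → .
    (0,5)@(1, 11): e=[4,18,2] → X
    (1,5)@(3, 11): e=[20,6,-2] → .
  covered (3 px):
    . . . . . . . . . . . .
    . . . . . . . . . . . .
    . . . . . . . . . . . .
    . X . . . . . . . . . .
    . X . . . . . . . . . .
    X . . . . . . . . . . .
T3:
  2·area = 77  (B↔C swapped to make it positive)
  edge (21, 0)→(7, 9): d=(-14,9) right/bottom  bias=-1
  edge (7, 9)→(0, 8): d=(-7,-1) top-left  bias=+0
  edge (0, 8)→(21, 0): d=(21,-8) top-left  bias=+0
    (9,0)@(19, 1): e=[4,68,5] → X
    (10,0)@(21, 1): e=[-14,70,21] → .
    (7,1)@(15, 3): e=[12,50,15] → X
    (8,1)@(17, 3): e=[-6,52,31] → .
    (9,1)@(19, 3): e=[-24,54,47] → .
    (4,2)@(9, 5): e=[38,30,9] → X
    (5,2)@(11, 5): e=[20,32,25] → X
    (6,2)@(13, 5): e=[2,34,41] → X
    (7,2)@(15, 5): e=[-16,36,57] → .
    (1,3)@(3, 7): e=[64,10,3] → X
    (2,3)@(5, 7): e=[46,12,19] → X
    (3,3)@(7, 7): e=[28,14,35] → X
    (3,4)@(7, 9): e=[0,0,77] → .  [on edge]
    (10,5)@(21, 11): e=[-154,0,231] → .  [on edge]
  covered (9 px):
    . . . . . . . . . X . .
    . . . . . . . X . . . .
    . . . . X X X . . . . .
    . X X X X . . . . . . .
    . . . . . . . . . . . .
    . . . . . . . . . . . .
T4:
  2·area = 6
  edge (6, 6)→(11, 4): d=(5,-2) top-left  bias=+0
  edge (11, 4)→(24, 0): d=(13,-4) top-left  bias=+0
  edge (24, 0)→(6, 6): d=(-18,6) right/bottom  bias=-1
    (10,0)@(21, 1): e=[5,1,0] → .  [on edge]
    (7,1)@(15, 3): e=[3,3,0] → .  [on edge]
    (4,2)@(9, 5): e=[1,5,0] → .  [on edge]
    (1,3)@(3, 7): e=[-1,7,0] → .  [on edge]
  covered (0 px):
    . . . . . . . . . . . .
    . . . . . . . . . . . .
    . . . . . . . . . . . .
    . . . . . . . . . . . .
    . . . . . . . . . . . .
    . . . . . . . . . . . .

Result: [[3,0],[4,0],[5,0],[6,0],[5,1]]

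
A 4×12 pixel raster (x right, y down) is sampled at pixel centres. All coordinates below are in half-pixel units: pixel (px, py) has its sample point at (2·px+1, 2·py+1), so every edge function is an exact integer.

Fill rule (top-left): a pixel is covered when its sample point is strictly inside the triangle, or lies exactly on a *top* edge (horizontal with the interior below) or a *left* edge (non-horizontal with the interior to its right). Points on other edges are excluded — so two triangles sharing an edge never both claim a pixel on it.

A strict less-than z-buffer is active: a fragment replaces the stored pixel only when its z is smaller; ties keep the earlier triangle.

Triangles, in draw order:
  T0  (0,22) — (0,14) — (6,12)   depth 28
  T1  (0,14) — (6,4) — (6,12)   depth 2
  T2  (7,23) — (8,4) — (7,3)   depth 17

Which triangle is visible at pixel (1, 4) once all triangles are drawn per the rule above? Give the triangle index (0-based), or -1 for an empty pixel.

T0:
  2·area = 48
  edge (0, 22)→(0, 14): d=(0,-8) top-left  bias=+0
  edge (0, 14)→(6, 12): d=(6,-2) top-left  bias=+0
  edge (6, 12)→(0, 22): d=(-6,10) right/bottom  bias=-1
    (1,6)@(3, 13): e=[24,0,24] → #  [on edge]
    (2,6)@(5, 13): e=[40,4,4] → #
    (3,6)@(7, 13): e=[56,8,-16] → ·
    (0,7)@(1, 15): e=[8,8,32] → #
    (2,7)@(5, 15): e=[40,16,-8] → ·
    (0,8)@(1, 17): e=[8,20,20] → #
    (1,8)@(3, 17): e=[24,24,0] → ·  [on edge]
    (0,9)@(1, 19): e=[8,32,8] → #
    (1,9)@(3, 19): e=[24,36,-12] → ·
    (0,10)@(1, 21): e=[8,44,-4] → ·
  covered (6 px):
    · · · ·
    · · · ·
    · · · ·
    · · · ·
    · · · ·
    · · · ·
    · # # ·
    # # · ·
    # · · ·
    # · · ·
    · · · ·
    · · · ·
T1:
  2·area = 48
  edge (0, 14)→(6, 4): d=(6,-10) top-left  bias=+0
  edge (6, 4)→(6, 12): d=(0,8) right/bottom  bias=-1
  edge (6, 12)→(0, 14): d=(-6,2) right/bottom  bias=-1
    (2,3)@(5, 7): e=[8,8,32] → #
    (3,3)@(7, 7): e=[28,-8,28] → ·
    (1,4)@(3, 9): e=[0,24,24] → #  [on edge]
    (3,4)@(7, 9): e=[40,-8,16] → ·
    (1,5)@(3, 11): e=[12,24,12] → #
    (3,5)@(7, 11): e=[52,-8,4] → ·
    (0,6)@(1, 13): e=[4,40,4] → #
    (1,6)@(3, 13): e=[24,24,0] → ·  [on edge]
    (2,6)@(5, 13): e=[44,8,-4] → ·
    (0,7)@(1, 15): e=[16,40,-8] → ·
  covered (6 px):
    · · · ·
    · · · ·
    · · · ·
    · · # ·
    · # # ·
    · # # ·
    # · · ·
    · · · ·
    · · · ·
    · · · ·
    · · · ·
    · · · ·
T2:
  2·area = 20  (B↔C swapped to make it positive)
  edge (7, 23)→(7, 3): d=(0,-20) top-left  bias=+0
  edge (7, 3)→(8, 4): d=(1,1) right/bottom  bias=-1
  edge (8, 4)→(7, 23): d=(-1,19) right/bottom  bias=-1
    (2,0)@(5, 1): e=[-40,0,60] → ·  [on edge]
    (3,0)@(7, 1): e=[0,-2,22] → ·  [on edge]
    (3,1)@(7, 3): e=[0,0,20] → ·  [on edge]
    (3,2)@(7, 5): e=[0,2,18] → #  [on edge]
    (3,3)@(7, 7): e=[0,4,16] → #  [on edge]
    (3,4)@(7, 9): e=[0,6,14] → #  [on edge]
    (3,5)@(7, 11): e=[0,8,12] → #  [on edge]
    (3,6)@(7, 13): e=[0,10,10] → #  [on edge]
    (3,7)@(7, 15): e=[0,12,8] → #  [on edge]
    (3,8)@(7, 17): e=[0,14,6] → #  [on edge]
    (3,9)@(7, 19): e=[0,16,4] → #  [on edge]
    (3,10)@(7, 21): e=[0,18,2] → #  [on edge]
    (3,11)@(7, 23): e=[0,20,0] → ·  [on edge]
  covered (9 px):
    · · · ·
    · · · ·
    · · · #
    · · · #
    · · · #
    · · · #
    · · · #
    · · · #
    · · · #
    · · · #
    · · · #
    · · · ·

Z-buffer (winner per pixel, '.' = empty):
  . . . .
  . . . .
  . . . 2
  . . 1 2
  . 1 1 2
  . 1 1 2
  1 0 0 2
  0 0 . 2
  0 . . 2
  0 . . 2
  . . . 2
  . . . .

Final: 1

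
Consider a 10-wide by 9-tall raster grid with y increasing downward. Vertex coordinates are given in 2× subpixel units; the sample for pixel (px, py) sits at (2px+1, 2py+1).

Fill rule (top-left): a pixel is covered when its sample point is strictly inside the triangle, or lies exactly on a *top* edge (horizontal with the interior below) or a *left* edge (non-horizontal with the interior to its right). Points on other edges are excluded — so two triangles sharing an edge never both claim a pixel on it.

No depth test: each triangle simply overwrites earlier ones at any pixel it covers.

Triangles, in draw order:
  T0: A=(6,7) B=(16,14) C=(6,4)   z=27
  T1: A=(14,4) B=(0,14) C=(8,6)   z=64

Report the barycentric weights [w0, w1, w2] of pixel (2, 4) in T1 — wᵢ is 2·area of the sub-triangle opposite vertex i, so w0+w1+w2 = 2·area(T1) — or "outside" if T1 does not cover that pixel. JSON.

T0:
  2·area = 30  (B↔C swapped to make it positive)
  edge (6, 7)→(6, 4): d=(0,-3) top-left  bias=+0
  edge (6, 4)→(16, 14): d=(10,10) right/bottom  bias=-1
  edge (16, 14)→(6, 7): d=(-10,-7) top-left  bias=+0
    (1,0)@(3, 1): e=[-9,0,39] → .  [on edge]
    (2,1)@(5, 3): e=[-3,0,33] → .  [on edge]
    (3,2)@(7, 5): e=[3,0,27] → .  [on edge]
    (3,3)@(7, 7): e=[3,20,7] → X
    (4,3)@(9, 7): e=[9,0,21] → .  [on edge]
    (3,4)@(7, 9): e=[3,40,-13] → .
    (4,4)@(9, 9): e=[9,20,1] → X
    (5,4)@(11, 9): e=[15,0,15] → .  [on edge]
    (4,5)@(9, 11): e=[9,40,-19] → .
    (6,5)@(13, 11): e=[21,0,9] → .  [on edge]
    (7,6)@(15, 13): e=[27,0,3] → .  [on edge]
    (8,7)@(17, 15): e=[33,0,-3] → .  [on edge]
    (9,8)@(19, 17): e=[39,0,-9] → .  [on edge]
  covered (2 px):
    . . . . . . . . . .
    . . . . . . . . . .
    . . . . . . . . . .
    . . . X . . . . . .
    . . . . X . . . . .
    . . . . . . . . . .
    . . . . . . . . . .
    . . . . . . . . . .
    . . . . . . . . . .
T1:
  2·area = 32
  edge (14, 4)→(0, 14): d=(-14,10) right/bottom  bias=-1
  edge (0, 14)→(8, 6): d=(8,-8) top-left  bias=+0
  edge (8, 6)→(14, 4): d=(6,-2) top-left  bias=+0
    (6,0)@(13, 1): e=[52,0,-20] → .  [on edge]
    (5,1)@(11, 3): e=[44,0,-12] → .  [on edge]
    (8,1)@(17, 3): e=[-16,48,0] → .  [on edge]
    (4,2)@(9, 5): e=[36,0,-4] → .  [on edge]
    (5,2)@(11, 5): e=[16,16,0] → X  [on edge]
    (6,2)@(13, 5): e=[-4,32,4] → .
    (2,3)@(5, 7): e=[48,-16,0] → .  [on edge]
    (3,3)@(7, 7): e=[28,0,4] → X  [on edge]
    (4,3)@(9, 7): e=[8,16,8] → X
    (5,3)@(11, 7): e=[-12,32,12] → .
    (2,4)@(5, 9): e=[20,0,12] → X  [on edge]
    (3,4)@(7, 9): e=[0,16,16] → .  [on edge]
    (1,5)@(3, 11): e=[12,0,20] → X  [on edge]
    (0,6)@(1, 13): e=[4,0,28] → X  [on edge]
  covered (6 px):
    . . . . . . . . . .
    . . . . . . . . . .
    . . . . . X . . . .
    . . . X X . . . . .
    . . X . . . . . . .
    . X . . . . . . . .
    X . . . . . . . . .
    . . . . . . . . . .
    . . . . . . . . . .

Answer: [0,12,20]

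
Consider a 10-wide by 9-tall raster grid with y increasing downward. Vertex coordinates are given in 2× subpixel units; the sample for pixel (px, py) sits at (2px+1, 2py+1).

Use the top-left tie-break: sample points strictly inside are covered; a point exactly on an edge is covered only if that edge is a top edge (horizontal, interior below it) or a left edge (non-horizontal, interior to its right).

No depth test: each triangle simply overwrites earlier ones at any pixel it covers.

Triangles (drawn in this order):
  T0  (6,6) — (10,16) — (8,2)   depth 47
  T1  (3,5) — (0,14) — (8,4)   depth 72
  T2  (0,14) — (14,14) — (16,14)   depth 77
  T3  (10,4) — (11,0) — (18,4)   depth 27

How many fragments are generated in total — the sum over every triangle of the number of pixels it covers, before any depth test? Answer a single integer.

T0:
  2·area = 36  (B↔C swapped to make it positive)
  edge (6, 6)→(8, 2): d=(2,-4) top-left  bias=+0
  edge (8, 2)→(10, 16): d=(2,14) right/bottom  bias=-1
  edge (10, 16)→(6, 6): d=(-4,-10) top-left  bias=+0
    (3,2)@(7, 5): e=[2,20,14] → █
    (4,2)@(9, 5): e=[10,-8,34] → ·
    (3,3)@(7, 7): e=[6,24,6] → █
    (4,3)@(9, 7): e=[14,-4,26] → ·
    (3,4)@(7, 9): e=[10,28,-2] → ·
    (4,4)@(9, 9): e=[18,0,18] → ·  [on edge]
    (4,5)@(9, 11): e=[22,4,10] → █
    (5,5)@(11, 11): e=[30,-24,30] → ·
    (4,6)@(9, 13): e=[26,8,2] → █
    (5,6)@(11, 13): e=[34,-20,22] → ·
    (4,7)@(9, 15): e=[30,12,-6] → ·
  covered (4 px):
    · · · · · · · · · ·
    · · · · · · · · · ·
    · · · █ · · · · · ·
    · · · █ · · · · · ·
    · · · · · · · · · ·
    · · · · █ · · · · ·
    · · · · █ · · · · ·
    · · · · · · · · · ·
    · · · · · · · · · ·
T1:
  2·area = 42  (B↔C swapped to make it positive)
  edge (3, 5)→(8, 4): d=(5,-1) top-left  bias=+0
  edge (8, 4)→(0, 14): d=(-8,10) right/bottom  bias=-1
  edge (0, 14)→(3, 5): d=(3,-9) top-left  bias=+0
    (6,1)@(13, 3): e=[0,-42,84] → ·  [on edge]
    (1,2)@(3, 5): e=[0,42,0] → █  [on edge]
    (2,2)@(5, 5): e=[2,22,18] → █
    (3,2)@(7, 5): e=[4,2,36] → █
    (4,2)@(9, 5): e=[6,-18,54] → ·
    (1,3)@(3, 7): e=[10,26,6] → █
    (3,3)@(7, 7): e=[14,-14,42] → ·
    (1,4)@(3, 9): e=[20,10,12] → █
    (2,4)@(5, 9): e=[22,-10,30] → ·
    (0,5)@(1, 11): e=[28,14,0] → █  [on edge]
    (1,5)@(3, 11): e=[30,-6,18] → ·
    (0,6)@(1, 13): e=[38,-2,6] → ·
  covered (7 px):
    · · · · · · · · · ·
    · · · · · · · · · ·
    · █ █ █ · · · · · ·
    · █ █ · · · · · · ·
    · █ · · · · · · · ·
    █ · · · · · · · · ·
    · · · · · · · · · ·
    · · · · · · · · · ·
    · · · · · · · · · ·
T2:
  degenerate (2·area = 0) — covers nothing
T3:
  2·area = 32
  edge (10, 4)→(11, 0): d=(1,-4) top-left  bias=+0
  edge (11, 0)→(18, 4): d=(7,4) right/bottom  bias=-1
  edge (18, 4)→(10, 4): d=(-8,0) right/bottom  bias=-1
    (5,0)@(11, 1): e=[1,7,24] → █
    (6,0)@(13, 1): e=[9,-1,24] → ·
    (5,1)@(11, 3): e=[3,21,8] → █
    (6,1)@(13, 3): e=[11,13,8] → █
    (7,1)@(15, 3): e=[19,5,8] → █
    (8,1)@(17, 3): e=[27,-3,8] → ·
    (5,2)@(11, 5): e=[5,35,-8] → ·
    (6,2)@(13, 5): e=[13,27,-8] → ·
    (7,2)@(15, 5): e=[21,19,-8] → ·
  covered (4 px):
    · · · · · █ · · · ·
    · · · · · █ █ █ · ·
    · · · · · · · · · ·
    · · · · · · · · · ·
    · · · · · · · · · ·
    · · · · · · · · · ·
    · · · · · · · · · ·
    · · · · · · · · · ·
    · · · · · · · · · ·

Final: 15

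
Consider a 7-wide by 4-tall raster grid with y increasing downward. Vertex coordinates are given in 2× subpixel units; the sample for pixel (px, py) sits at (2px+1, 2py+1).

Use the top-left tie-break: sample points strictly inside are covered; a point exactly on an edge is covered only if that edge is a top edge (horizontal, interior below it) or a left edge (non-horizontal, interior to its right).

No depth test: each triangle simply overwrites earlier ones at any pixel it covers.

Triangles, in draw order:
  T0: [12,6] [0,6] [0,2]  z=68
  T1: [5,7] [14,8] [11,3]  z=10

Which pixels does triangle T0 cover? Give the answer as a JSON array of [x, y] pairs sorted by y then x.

T0:
  2·area = 48
  edge (12, 6)→(0, 6): d=(-12,0) right/bottom  bias=-1
  edge (0, 6)→(0, 2): d=(0,-4) top-left  bias=+0
  edge (0, 2)→(12, 6): d=(12,4) right/bottom  bias=-1
    (0,1)@(1, 3): e=[36,4,8] → #
    (1,1)@(3, 3): e=[36,12,0] → ·  [on edge]
    (0,2)@(1, 5): e=[12,4,32] → #
    (1,2)@(3, 5): e=[12,12,24] → #
    (2,2)@(5, 5): e=[12,20,16] → #
    (3,2)@(7, 5): e=[12,28,8] → #
    (4,2)@(9, 5): e=[12,36,0] → ·  [on edge]
    (0,3)@(1, 7): e=[-12,4,56] → ·
    (1,3)@(3, 7): e=[-12,12,48] → ·
    (2,3)@(5, 7): e=[-12,20,40] → ·
    (3,3)@(7, 7): e=[-12,28,32] → ·
  covered (5 px):
    · · · · · · ·
    # · · · · · ·
    # # # # · · ·
    · · · · · · ·
T1:
  2·area = 42  (B↔C swapped to make it positive)
  edge (5, 7)→(11, 3): d=(6,-4) top-left  bias=+0
  edge (11, 3)→(14, 8): d=(3,5) right/bottom  bias=-1
  edge (14, 8)→(5, 7): d=(-9,-1) top-left  bias=+0
    (5,1)@(11, 3): e=[0,0,42] → ·  [on edge]
    (4,2)@(9, 5): e=[4,16,22] → #
    (5,2)@(11, 5): e=[12,6,24] → #
    (6,2)@(13, 5): e=[20,-4,26] → ·
    (2,3)@(5, 7): e=[0,42,0] → #  [on edge]
    (3,3)@(7, 7): e=[8,32,2] → #
    (6,3)@(13, 7): e=[32,2,8] → #
  covered (7 px):
    · · · · · · ·
    · · · · · · ·
    · · · · # # ·
    · · # # # # #

Final: [[0,1],[0,2],[1,2],[2,2],[3,2]]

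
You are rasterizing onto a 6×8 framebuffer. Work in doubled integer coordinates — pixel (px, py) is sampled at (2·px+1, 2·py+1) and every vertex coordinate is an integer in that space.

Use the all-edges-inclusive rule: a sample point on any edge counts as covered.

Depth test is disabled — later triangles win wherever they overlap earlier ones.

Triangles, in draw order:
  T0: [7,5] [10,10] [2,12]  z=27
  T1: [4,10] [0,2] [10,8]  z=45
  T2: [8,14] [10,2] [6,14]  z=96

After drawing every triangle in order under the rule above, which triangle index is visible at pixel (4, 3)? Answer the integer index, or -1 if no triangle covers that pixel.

T0:
  2·area = 46
  edge (7, 5)→(10, 10): d=(3,5) inclusive
  edge (10, 10)→(2, 12): d=(-8,2) inclusive
  edge (2, 12)→(7, 5): d=(5,-7) inclusive
    (3,2)@(7, 5): e=[0,46,0] → #  [on edge]
    (4,2)@(9, 5): e=[-10,42,14] → ·
    (3,3)@(7, 7): e=[6,30,10] → #
    (4,3)@(9, 7): e=[-4,26,24] → ·
    (2,4)@(5, 9): e=[22,18,6] → #
    (4,4)@(9, 9): e=[2,10,34] → #
    (5,4)@(11, 9): e=[-8,6,48] → ·
    (1,5)@(3, 11): e=[38,6,2] → #
    (3,5)@(7, 11): e=[18,-2,30] → ·
    (4,5)@(9, 11): e=[8,-6,44] → ·
    (1,6)@(3, 13): e=[44,-10,12] → ·
    (2,6)@(5, 13): e=[34,-14,26] → ·
  covered (7 px):
    · · · · · ·
    · · · · · ·
    · · · # · ·
    · · · # · ·
    · · # # # ·
    · # # · · ·
    · · · · · ·
    · · · · · ·
T1:
  2·area = 56
  edge (4, 10)→(0, 2): d=(-4,-8) inclusive
  edge (0, 2)→(10, 8): d=(10,6) inclusive
  edge (10, 8)→(4, 10): d=(-6,2) inclusive
    (0,1)@(1, 3): e=[4,4,48] → #
    (1,1)@(3, 3): e=[20,-8,44] → ·
    (0,2)@(1, 5): e=[-4,24,36] → ·
    (1,2)@(3, 5): e=[12,12,32] → #
    (2,2)@(5, 5): e=[28,0,28] → #  [on edge]
    (3,2)@(7, 5): e=[44,-12,24] → ·
    (1,3)@(3, 7): e=[4,32,20] → #
    (3,3)@(7, 7): e=[36,8,12] → #
    (4,3)@(9, 7): e=[52,-4,8] → ·
    (1,4)@(3, 9): e=[-4,52,8] → ·
    (2,4)@(5, 9): e=[12,40,4] → #
    (3,4)@(7, 9): e=[28,28,0] → #  [on edge]
    (0,5)@(1, 11): e=[-28,84,0] → ·  [on edge]
  covered (8 px):
    · · · · · ·
    # · · · · ·
    · # # · · ·
    · # # # · ·
    · · # # · ·
    · · · · · ·
    · · · · · ·
    · · · · · ·
T2:
  2·area = 24  (B↔C swapped to make it positive)
  edge (8, 14)→(6, 14): d=(-2,0) inclusive
  edge (6, 14)→(10, 2): d=(4,-12) inclusive
  edge (10, 2)→(8, 14): d=(-2,12) inclusive
    (4,2)@(9, 5): e=[18,0,6] → #  [on edge]
    (5,2)@(11, 5): e=[18,24,-18] → ·
    (4,3)@(9, 7): e=[14,8,2] → #
    (5,3)@(11, 7): e=[14,32,-22] → ·
    (4,4)@(9, 9): e=[10,16,-2] → ·
    (3,5)@(7, 11): e=[6,0,18] → #  [on edge]
    (4,5)@(9, 11): e=[6,24,-6] → ·
    (3,6)@(7, 13): e=[2,8,14] → #
    (4,6)@(9, 13): e=[2,32,-10] → ·
    (3,7)@(7, 15): e=[-2,16,10] → ·
  covered (4 px):
    · · · · · ·
    · · · · · ·
    · · · · # ·
    · · · · # ·
    · · · · · ·
    · · · # · ·
    · · · # · ·
    · · · · · ·

Z-buffer (winner per pixel, '.' = empty):
  . . . . . .
  1 . . . . .
  . 1 1 0 2 .
  . 1 1 1 2 .
  . . 1 1 0 .
  . 0 0 2 . .
  . . . 2 . .
  . . . . . .

Final: 2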